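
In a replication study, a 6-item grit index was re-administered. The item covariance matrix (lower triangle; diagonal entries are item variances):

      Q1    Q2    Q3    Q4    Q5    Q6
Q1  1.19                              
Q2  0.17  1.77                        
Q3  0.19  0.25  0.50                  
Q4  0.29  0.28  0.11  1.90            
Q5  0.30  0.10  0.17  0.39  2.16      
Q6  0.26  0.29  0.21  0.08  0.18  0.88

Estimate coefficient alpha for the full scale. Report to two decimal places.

α = 0.53

sum of item variances = 1.19 + 1.77 + 0.50 + 1.90 + 2.16 + 0.88 = 8.40
Sum of off-diagonal covariances = 3.27
Var(T) = 8.40 + 2 × 3.27 = 14.94
α = (k/(k−1))·(1 − sum of item variances/Var(T)) = (6/5)·(1 − 8.40/14.94) = 0.53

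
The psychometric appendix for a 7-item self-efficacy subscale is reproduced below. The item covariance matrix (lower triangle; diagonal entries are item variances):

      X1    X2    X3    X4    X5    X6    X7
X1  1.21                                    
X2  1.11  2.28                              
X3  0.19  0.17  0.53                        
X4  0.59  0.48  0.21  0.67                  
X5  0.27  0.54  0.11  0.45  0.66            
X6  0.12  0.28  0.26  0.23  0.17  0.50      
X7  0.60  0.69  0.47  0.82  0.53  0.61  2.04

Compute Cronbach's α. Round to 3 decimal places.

α = 0.808

sum of item variances = 1.21 + 2.28 + 0.53 + 0.67 + 0.66 + 0.50 + 2.04 = 7.89
Sum of off-diagonal covariances = 8.90
σ²_total = 7.89 + 2 × 8.90 = 25.69
α = (k/(k−1))·(1 − sum of item variances/σ²_total) = (7/6)·(1 − 7.89/25.69) = 0.808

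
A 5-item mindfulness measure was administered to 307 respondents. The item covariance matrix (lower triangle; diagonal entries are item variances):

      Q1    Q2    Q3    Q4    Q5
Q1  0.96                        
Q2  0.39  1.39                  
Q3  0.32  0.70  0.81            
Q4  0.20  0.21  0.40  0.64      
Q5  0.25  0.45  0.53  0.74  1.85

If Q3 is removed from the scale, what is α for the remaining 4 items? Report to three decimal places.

Remaining items: Q1, Q2, Q4, Q5 (k = 4).
ΣVar(i) = 0.96 + 1.39 + 0.64 + 1.85 = 4.84
Var(T) = 4.84 + 2 × 2.24 = 9.32
α (item deleted) = (4/3)·(1 − 4.84/9.32) = 0.641

α = 0.641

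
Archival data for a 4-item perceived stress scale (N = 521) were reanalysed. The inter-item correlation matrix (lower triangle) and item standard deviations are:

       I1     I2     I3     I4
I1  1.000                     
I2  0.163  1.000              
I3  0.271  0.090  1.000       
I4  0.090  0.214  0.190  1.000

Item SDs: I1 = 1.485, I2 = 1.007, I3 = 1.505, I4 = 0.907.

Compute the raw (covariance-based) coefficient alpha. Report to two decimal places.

coefficient alpha = 0.44

Σσ²ᵢ = 1.485² + 1.007² + 1.505² + 0.907² = 6.3069
Covariances σ_ij = r_ij · s_i · s_j:
  σ(I1,I2) = 0.163 × 1.485 × 1.007 = 0.2437
  σ(I1,I3) = 0.271 × 1.485 × 1.505 = 0.6057
  σ(I1,I4) = 0.090 × 1.485 × 0.907 = 0.1212
  σ(I2,I3) = 0.090 × 1.007 × 1.505 = 0.1364
  σ(I2,I4) = 0.214 × 1.007 × 0.907 = 0.1955
  σ(I3,I4) = 0.190 × 1.505 × 0.907 = 0.2594
σ²_T = Σσ²ᵢ + 2·Σσ_ij = 6.3069 + 2 × 1.5619 = 9.4307
α = (4/3)·(1 − 6.3069/9.4307) = 0.44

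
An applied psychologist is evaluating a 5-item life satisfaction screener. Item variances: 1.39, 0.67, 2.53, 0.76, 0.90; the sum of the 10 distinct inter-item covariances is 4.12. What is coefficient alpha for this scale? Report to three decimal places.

coefficient alpha = 0.711

ΣVar(i) = 1.39 + 0.67 + 2.53 + 0.76 + 0.90 = 6.25
Sum of distinct covariances = 4.12
σ²_T = ΣVar(i) + 2·Σcov = 6.25 + 2 × 4.12 = 14.49
α = (5/4)·(1 − 6.25/14.49) = 0.711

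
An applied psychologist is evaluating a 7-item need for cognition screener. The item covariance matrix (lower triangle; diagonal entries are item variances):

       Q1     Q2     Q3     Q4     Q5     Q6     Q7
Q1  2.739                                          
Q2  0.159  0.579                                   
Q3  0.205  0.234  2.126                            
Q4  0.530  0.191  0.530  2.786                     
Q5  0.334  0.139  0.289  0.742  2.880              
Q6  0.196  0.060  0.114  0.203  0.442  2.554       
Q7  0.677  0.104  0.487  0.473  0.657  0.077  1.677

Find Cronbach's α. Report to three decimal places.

Σσᵢ² = 2.739 + 0.579 + 2.126 + 2.786 + 2.880 + 2.554 + 1.677 = 15.341
Sum of the distinct covariances = 6.843
σ²_T = 15.341 + 2 × 6.843 = 29.027
α = (k/(k−1))·(1 − Σσᵢ²/σ²_T) = (7/6)·(1 − 15.341/29.027) = 0.550

Cronbach's α = 0.550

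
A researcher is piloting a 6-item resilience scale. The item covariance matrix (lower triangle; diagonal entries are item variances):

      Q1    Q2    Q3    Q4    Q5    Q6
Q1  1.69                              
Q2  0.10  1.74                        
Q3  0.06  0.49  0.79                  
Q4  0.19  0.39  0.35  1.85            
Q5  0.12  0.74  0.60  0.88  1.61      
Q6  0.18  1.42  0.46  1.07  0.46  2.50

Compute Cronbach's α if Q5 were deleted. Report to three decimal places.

Cronbach's α = 0.655

Remaining items: Q1, Q2, Q3, Q4, Q6 (k = 5).
ΣVar(i) = 1.69 + 1.74 + 0.79 + 1.85 + 2.50 = 8.57
total variance = 8.57 + 2 × 4.71 = 17.99
α (item deleted) = (5/4)·(1 − 8.57/17.99) = 0.655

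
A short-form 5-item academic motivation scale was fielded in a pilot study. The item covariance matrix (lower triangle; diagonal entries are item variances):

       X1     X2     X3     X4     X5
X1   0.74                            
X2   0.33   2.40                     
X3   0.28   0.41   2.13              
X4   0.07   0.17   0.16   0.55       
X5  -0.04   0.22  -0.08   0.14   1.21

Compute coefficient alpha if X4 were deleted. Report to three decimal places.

coefficient alpha = 0.343

Remaining items: X1, X2, X3, X5 (k = 4).
Σσᵢ² = 0.74 + 2.40 + 2.13 + 1.21 = 6.48
total variance = 6.48 + 2 × 1.12 = 8.72
α (item deleted) = (4/3)·(1 − 6.48/8.72) = 0.343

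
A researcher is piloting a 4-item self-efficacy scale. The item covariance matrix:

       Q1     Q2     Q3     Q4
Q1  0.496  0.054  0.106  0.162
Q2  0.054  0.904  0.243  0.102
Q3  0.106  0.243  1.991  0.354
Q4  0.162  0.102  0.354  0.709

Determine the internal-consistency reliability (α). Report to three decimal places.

α = 0.443

Σσᵢ² = 0.496 + 0.904 + 1.991 + 0.709 = 4.100
Sum of off-diagonal covariances = 1.021
σ²_T = 4.100 + 2 × 1.021 = 6.142
α = (k/(k−1))·(1 − Σσᵢ²/σ²_T) = (4/3)·(1 − 4.100/6.142) = 0.443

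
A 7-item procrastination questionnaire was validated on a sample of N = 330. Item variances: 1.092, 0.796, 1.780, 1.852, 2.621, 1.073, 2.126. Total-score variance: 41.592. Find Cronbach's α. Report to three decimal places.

α = 0.849

sum of item variances = 1.092 + 0.796 + 1.780 + 1.852 + 2.621 + 1.073 + 2.126 = 11.340
α = (k/(k−1))·(1 − sum of item variances/total variance) = (7/6)·(1 − 11.340/41.592) = 0.849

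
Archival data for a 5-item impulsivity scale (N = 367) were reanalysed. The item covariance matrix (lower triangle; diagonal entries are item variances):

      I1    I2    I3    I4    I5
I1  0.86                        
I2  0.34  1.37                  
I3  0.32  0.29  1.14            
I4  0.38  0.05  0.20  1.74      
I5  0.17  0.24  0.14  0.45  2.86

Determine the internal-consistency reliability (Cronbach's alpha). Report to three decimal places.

α = 0.491

Σσ²ᵢ = 0.86 + 1.37 + 1.14 + 1.74 + 2.86 = 7.97
Sum of the distinct covariances = 2.58
σ²_T = 7.97 + 2 × 2.58 = 13.13
α = (k/(k−1))·(1 − Σσ²ᵢ/σ²_T) = (5/4)·(1 − 7.97/13.13) = 0.491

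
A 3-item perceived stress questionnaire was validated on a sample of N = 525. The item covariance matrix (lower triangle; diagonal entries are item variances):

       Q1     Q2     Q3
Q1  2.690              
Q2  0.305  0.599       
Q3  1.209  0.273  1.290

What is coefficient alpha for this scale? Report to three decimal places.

Σσ²ᵢ = 2.690 + 0.599 + 1.290 = 4.579
Σ_{i<j} σ_ij = 1.787
σ²_total = 4.579 + 2 × 1.787 = 8.153
α = (k/(k−1))·(1 − Σσ²ᵢ/σ²_total) = (3/2)·(1 − 4.579/8.153) = 0.658

coefficient alpha = 0.658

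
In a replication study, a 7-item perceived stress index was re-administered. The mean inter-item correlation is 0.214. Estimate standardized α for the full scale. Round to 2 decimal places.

Standardized α = k·r̄ / (1 + (k−1)·r̄) = 7 × 0.214 / (1 + 6 × 0.214)
  = 1.4980 / 2.2840 = 0.66

α = 0.66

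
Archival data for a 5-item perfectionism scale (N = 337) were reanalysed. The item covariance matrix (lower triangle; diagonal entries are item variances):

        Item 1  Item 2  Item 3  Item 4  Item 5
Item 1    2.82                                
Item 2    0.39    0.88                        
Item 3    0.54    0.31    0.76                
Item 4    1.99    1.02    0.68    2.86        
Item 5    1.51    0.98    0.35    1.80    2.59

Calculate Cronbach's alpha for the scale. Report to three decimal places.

α = 0.824

sum of item variances = 2.82 + 0.88 + 0.76 + 2.86 + 2.59 = 9.91
Σ_{i<j} σ_ij = 9.57
σ²_total = 9.91 + 2 × 9.57 = 29.05
α = (k/(k−1))·(1 − sum of item variances/σ²_total) = (5/4)·(1 − 9.91/29.05) = 0.824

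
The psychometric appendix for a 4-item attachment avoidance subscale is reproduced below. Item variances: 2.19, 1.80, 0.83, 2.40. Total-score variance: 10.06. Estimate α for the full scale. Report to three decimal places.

α = 0.376

Σσᵢ² = 2.19 + 1.80 + 0.83 + 2.40 = 7.22
α = (k/(k−1))·(1 − Σσᵢ²/σ²_T) = (4/3)·(1 − 7.22/10.06) = 0.376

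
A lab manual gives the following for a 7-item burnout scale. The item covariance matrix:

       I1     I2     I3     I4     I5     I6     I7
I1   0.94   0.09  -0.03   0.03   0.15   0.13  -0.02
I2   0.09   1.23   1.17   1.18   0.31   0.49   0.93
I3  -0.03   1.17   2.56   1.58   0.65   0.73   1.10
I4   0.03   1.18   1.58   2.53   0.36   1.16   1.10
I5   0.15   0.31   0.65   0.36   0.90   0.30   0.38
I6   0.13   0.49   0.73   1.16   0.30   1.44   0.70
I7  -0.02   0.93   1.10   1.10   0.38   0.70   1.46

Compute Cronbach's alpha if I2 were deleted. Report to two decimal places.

Remaining items: I1, I3, I4, I5, I6, I7 (k = 6).
Σσᵢ² = 0.94 + 2.56 + 2.53 + 0.90 + 1.44 + 1.46 = 9.83
σ²_T = 9.83 + 2 × 8.32 = 26.47
α (item deleted) = (6/5)·(1 − 9.83/26.47) = 0.75

Cronbach's alpha = 0.75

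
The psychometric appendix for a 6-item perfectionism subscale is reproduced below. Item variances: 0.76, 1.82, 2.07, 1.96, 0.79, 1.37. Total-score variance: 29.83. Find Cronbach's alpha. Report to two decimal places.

Cronbach's alpha = 0.85

sum of item variances = 0.76 + 1.82 + 2.07 + 1.96 + 0.79 + 1.37 = 8.77
α = (k/(k−1))·(1 − sum of item variances/Var(T)) = (6/5)·(1 − 8.77/29.83) = 0.85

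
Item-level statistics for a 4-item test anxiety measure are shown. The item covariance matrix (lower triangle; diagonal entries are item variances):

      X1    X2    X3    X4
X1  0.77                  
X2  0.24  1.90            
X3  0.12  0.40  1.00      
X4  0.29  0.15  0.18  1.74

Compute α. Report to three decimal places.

α = 0.450

Σσ²ᵢ = 0.77 + 1.90 + 1.00 + 1.74 = 5.41
Sum of off-diagonal covariances = 1.38
σ²_T = 5.41 + 2 × 1.38 = 8.17
α = (k/(k−1))·(1 − Σσ²ᵢ/σ²_T) = (4/3)·(1 − 5.41/8.17) = 0.450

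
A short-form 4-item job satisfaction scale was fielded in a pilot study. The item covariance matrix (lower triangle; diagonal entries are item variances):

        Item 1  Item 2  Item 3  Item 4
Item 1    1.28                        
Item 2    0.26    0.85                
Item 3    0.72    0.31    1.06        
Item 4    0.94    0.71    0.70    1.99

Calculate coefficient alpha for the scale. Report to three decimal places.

ΣVar(i) = 1.28 + 0.85 + 1.06 + 1.99 = 5.18
Σ_{i<j} σ_ij = 3.64
total variance = 5.18 + 2 × 3.64 = 12.46
α = (k/(k−1))·(1 − ΣVar(i)/total variance) = (4/3)·(1 − 5.18/12.46) = 0.779

α = 0.779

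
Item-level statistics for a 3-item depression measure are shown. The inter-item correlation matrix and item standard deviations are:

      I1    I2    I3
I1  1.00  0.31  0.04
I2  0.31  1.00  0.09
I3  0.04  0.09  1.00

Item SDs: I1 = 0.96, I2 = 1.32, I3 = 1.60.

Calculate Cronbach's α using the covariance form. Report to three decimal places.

Σσ²ᵢ = 0.96² + 1.32² + 1.60² = 5.2240
Covariances σ_ij = r_ij · s_i · s_j:
  σ(I1,I2) = 0.31 × 0.96 × 1.32 = 0.3928
  σ(I1,I3) = 0.04 × 0.96 × 1.60 = 0.0614
  σ(I2,I3) = 0.09 × 1.32 × 1.60 = 0.1901
σ²_T = Σσ²ᵢ + 2·Σσ_ij = 5.2240 + 2 × 0.6443 = 6.5126
α = (3/2)·(1 − 5.2240/6.5126) = 0.297

α = 0.297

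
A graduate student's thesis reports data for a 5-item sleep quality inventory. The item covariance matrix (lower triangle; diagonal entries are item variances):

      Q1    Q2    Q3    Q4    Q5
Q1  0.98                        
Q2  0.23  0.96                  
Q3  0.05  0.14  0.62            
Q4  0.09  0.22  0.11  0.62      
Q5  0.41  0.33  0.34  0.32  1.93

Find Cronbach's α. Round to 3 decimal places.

sum of item variances = 0.98 + 0.96 + 0.62 + 0.62 + 1.93 = 5.11
Σ_{i<j} σ_ij = 2.24
total variance = 5.11 + 2 × 2.24 = 9.59
α = (k/(k−1))·(1 − sum of item variances/total variance) = (5/4)·(1 − 5.11/9.59) = 0.584

Cronbach's α = 0.584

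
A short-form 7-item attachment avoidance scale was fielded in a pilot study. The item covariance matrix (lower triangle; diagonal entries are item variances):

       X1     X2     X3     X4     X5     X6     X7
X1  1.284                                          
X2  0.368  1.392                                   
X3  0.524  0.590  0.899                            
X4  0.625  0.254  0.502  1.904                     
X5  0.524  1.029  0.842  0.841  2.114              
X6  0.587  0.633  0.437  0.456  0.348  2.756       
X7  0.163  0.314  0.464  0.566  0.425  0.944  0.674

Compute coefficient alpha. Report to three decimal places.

sum of item variances = 1.284 + 1.392 + 0.899 + 1.904 + 2.114 + 2.756 + 0.674 = 11.023
Sum of off-diagonal covariances = 11.436
σ²_total = 11.023 + 2 × 11.436 = 33.895
α = (k/(k−1))·(1 − sum of item variances/σ²_total) = (7/6)·(1 − 11.023/33.895) = 0.787

coefficient alpha = 0.787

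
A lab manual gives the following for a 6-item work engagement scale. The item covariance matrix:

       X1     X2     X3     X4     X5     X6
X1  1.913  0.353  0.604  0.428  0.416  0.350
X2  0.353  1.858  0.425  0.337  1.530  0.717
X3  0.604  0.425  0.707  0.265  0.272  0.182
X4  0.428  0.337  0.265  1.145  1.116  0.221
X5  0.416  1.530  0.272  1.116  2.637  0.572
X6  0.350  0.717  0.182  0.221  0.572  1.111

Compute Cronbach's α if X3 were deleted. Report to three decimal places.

Cronbach's α = 0.728

Remaining items: X1, X2, X4, X5, X6 (k = 5).
Σσᵢ² = 1.913 + 1.858 + 1.145 + 2.637 + 1.111 = 8.664
σ²_total = 8.664 + 2 × 6.040 = 20.744
α (item deleted) = (5/4)·(1 − 8.664/20.744) = 0.728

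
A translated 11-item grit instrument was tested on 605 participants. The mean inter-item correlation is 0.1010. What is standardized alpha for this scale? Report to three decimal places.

Standardized α = k·r̄ / (1 + (k−1)·r̄) = 11 × 0.1010 / (1 + 10 × 0.1010)
  = 1.1110 / 2.0100 = 0.553

α = 0.553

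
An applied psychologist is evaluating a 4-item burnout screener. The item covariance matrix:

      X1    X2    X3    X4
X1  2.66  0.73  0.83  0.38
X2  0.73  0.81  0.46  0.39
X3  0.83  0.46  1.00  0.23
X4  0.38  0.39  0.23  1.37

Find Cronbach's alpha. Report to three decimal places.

sum of item variances = 2.66 + 0.81 + 1.00 + 1.37 = 5.84
Sum of the distinct covariances = 3.02
total variance = 5.84 + 2 × 3.02 = 11.88
α = (k/(k−1))·(1 − sum of item variances/total variance) = (4/3)·(1 − 5.84/11.88) = 0.678

Cronbach's alpha = 0.678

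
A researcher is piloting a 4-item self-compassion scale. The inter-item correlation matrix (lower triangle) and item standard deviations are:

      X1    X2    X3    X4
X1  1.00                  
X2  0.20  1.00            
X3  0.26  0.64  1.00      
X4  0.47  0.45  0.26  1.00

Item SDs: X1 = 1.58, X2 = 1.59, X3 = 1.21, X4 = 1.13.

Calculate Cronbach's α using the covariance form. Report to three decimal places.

Σσ²ᵢ = 1.58² + 1.59² + 1.21² + 1.13² = 7.7655
Covariances σ_ij = r_ij · s_i · s_j:
  σ(X1,X2) = 0.20 × 1.58 × 1.59 = 0.5024
  σ(X1,X3) = 0.26 × 1.58 × 1.21 = 0.4971
  σ(X1,X4) = 0.47 × 1.58 × 1.13 = 0.8391
  σ(X2,X3) = 0.64 × 1.59 × 1.21 = 1.2313
  σ(X2,X4) = 0.45 × 1.59 × 1.13 = 0.8085
  σ(X3,X4) = 0.26 × 1.21 × 1.13 = 0.3555
σ²_T = Σσ²ᵢ + 2·Σσ_ij = 7.7655 + 2 × 4.2339 = 16.2333
α = (4/3)·(1 − 7.7655/16.2333) = 0.696

α = 0.696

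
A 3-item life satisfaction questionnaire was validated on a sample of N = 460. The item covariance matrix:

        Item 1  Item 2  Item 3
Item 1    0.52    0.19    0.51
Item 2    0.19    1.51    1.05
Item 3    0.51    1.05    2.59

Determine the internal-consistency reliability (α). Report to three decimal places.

ΣVar(i) = 0.52 + 1.51 + 2.59 = 4.62
Σ_{i<j} σ_ij = 1.75
σ²_total = 4.62 + 2 × 1.75 = 8.12
α = (k/(k−1))·(1 − ΣVar(i)/σ²_total) = (3/2)·(1 − 4.62/8.12) = 0.647

α = 0.647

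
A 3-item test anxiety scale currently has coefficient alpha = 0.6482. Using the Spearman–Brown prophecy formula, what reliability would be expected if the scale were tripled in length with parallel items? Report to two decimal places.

Length factor m = 3
α' = m·α / (1 + (m−1)·α)
   = 3 × 0.6482 / (1 + (3 − 1) × 0.6482)
   = 1.9446 / 2.2964 = 0.85

predicted reliability = 0.85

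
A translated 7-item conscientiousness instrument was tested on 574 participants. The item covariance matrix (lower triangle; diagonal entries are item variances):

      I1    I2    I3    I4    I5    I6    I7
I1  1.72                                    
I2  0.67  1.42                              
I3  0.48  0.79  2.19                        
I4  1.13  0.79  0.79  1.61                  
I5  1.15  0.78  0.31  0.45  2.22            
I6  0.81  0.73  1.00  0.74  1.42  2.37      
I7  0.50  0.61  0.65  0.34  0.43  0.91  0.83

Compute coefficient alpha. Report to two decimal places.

α = 0.83

sum of item variances = 1.72 + 1.42 + 2.19 + 1.61 + 2.22 + 2.37 + 0.83 = 12.36
Sum of the distinct covariances = 15.48
total variance = 12.36 + 2 × 15.48 = 43.32
α = (k/(k−1))·(1 − sum of item variances/total variance) = (7/6)·(1 − 12.36/43.32) = 0.83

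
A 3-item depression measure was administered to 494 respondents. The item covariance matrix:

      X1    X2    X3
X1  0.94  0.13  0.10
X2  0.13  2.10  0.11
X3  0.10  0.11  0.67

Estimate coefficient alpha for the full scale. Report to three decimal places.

α = 0.232

Σσᵢ² = 0.94 + 2.10 + 0.67 = 3.71
Sum of the distinct covariances = 0.34
σ²_total = 3.71 + 2 × 0.34 = 4.39
α = (k/(k−1))·(1 − Σσᵢ²/σ²_total) = (3/2)·(1 − 3.71/4.39) = 0.232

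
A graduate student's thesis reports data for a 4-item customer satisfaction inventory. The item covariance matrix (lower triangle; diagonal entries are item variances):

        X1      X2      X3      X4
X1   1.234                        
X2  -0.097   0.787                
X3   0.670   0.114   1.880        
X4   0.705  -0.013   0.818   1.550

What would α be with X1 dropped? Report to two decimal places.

α = 0.46

Remaining items: X2, X3, X4 (k = 3).
ΣVar(i) = 0.787 + 1.880 + 1.550 = 4.217
Var(T) = 4.217 + 2 × 0.919 = 6.055
α (item deleted) = (3/2)·(1 − 4.217/6.055) = 0.46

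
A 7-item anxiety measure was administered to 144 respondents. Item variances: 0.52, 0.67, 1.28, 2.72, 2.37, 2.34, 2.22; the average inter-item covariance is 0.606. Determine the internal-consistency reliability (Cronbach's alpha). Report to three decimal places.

α = 0.790

Σσ²ᵢ = 0.52 + 0.67 + 1.28 + 2.72 + 2.37 + 2.34 + 2.22 = 12.12
Sum of the 21 distinct covariances = 21 × 0.606 = 12.726
σ²_T = Σσ²ᵢ + 2·Σcov = 12.12 + 2 × 12.726 = 37.572
α = (7/6)·(1 − 12.12/37.572) = 0.790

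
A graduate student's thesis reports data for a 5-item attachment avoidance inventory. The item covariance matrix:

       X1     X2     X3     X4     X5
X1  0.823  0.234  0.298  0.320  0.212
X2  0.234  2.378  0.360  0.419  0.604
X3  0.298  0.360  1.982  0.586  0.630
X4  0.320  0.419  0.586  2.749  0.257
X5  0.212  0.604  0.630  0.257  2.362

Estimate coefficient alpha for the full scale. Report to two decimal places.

coefficient alpha = 0.54

sum of item variances = 0.823 + 2.378 + 1.982 + 2.749 + 2.362 = 10.294
Sum of off-diagonal covariances = 3.920
σ²_total = 10.294 + 2 × 3.920 = 18.134
α = (k/(k−1))·(1 − sum of item variances/σ²_total) = (5/4)·(1 − 10.294/18.134) = 0.54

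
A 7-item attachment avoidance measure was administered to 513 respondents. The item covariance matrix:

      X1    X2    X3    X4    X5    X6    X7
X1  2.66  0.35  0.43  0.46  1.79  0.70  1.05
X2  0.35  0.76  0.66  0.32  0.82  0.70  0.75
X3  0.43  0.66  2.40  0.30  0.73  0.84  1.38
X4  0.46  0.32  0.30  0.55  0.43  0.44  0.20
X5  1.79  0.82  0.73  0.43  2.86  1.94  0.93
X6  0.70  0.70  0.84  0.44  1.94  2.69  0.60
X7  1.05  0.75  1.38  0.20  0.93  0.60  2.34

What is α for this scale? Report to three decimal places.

sum of item variances = 2.66 + 0.76 + 2.40 + 0.55 + 2.86 + 2.69 + 2.34 = 14.26
Sum of off-diagonal covariances = 15.82
total variance = 14.26 + 2 × 15.82 = 45.90
α = (k/(k−1))·(1 − sum of item variances/total variance) = (7/6)·(1 − 14.26/45.90) = 0.804

α = 0.804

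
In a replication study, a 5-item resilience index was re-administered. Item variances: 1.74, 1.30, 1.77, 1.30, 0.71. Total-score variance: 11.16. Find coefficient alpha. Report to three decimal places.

Σσᵢ² = 1.74 + 1.30 + 1.77 + 1.30 + 0.71 = 6.82
α = (k/(k−1))·(1 − Σσᵢ²/total variance) = (5/4)·(1 − 6.82/11.16) = 0.486

α = 0.486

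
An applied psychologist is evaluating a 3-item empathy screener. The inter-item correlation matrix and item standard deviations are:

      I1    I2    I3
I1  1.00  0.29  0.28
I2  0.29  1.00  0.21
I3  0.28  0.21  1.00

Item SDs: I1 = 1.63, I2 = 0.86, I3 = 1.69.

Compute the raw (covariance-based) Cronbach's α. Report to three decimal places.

α = 0.483

Σσ²ᵢ = 1.63² + 0.86² + 1.69² = 6.2526
Covariances σ_ij = r_ij · s_i · s_j:
  σ(I1,I2) = 0.29 × 1.63 × 0.86 = 0.4065
  σ(I1,I3) = 0.28 × 1.63 × 1.69 = 0.7713
  σ(I2,I3) = 0.21 × 0.86 × 1.69 = 0.3052
σ²_T = Σσ²ᵢ + 2·Σσ_ij = 6.2526 + 2 × 1.4830 = 9.2186
α = (3/2)·(1 − 6.2526/9.2186) = 0.483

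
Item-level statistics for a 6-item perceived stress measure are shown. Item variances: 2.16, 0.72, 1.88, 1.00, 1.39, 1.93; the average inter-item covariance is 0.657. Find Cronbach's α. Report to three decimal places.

α = 0.822

Σσᵢ² = 2.16 + 0.72 + 1.88 + 1.00 + 1.39 + 1.93 = 9.08
Sum of the 15 distinct covariances = 15 × 0.657 = 9.855
total variance = Σσᵢ² + 2·Σcov = 9.08 + 2 × 9.855 = 28.790
α = (6/5)·(1 − 9.08/28.790) = 0.822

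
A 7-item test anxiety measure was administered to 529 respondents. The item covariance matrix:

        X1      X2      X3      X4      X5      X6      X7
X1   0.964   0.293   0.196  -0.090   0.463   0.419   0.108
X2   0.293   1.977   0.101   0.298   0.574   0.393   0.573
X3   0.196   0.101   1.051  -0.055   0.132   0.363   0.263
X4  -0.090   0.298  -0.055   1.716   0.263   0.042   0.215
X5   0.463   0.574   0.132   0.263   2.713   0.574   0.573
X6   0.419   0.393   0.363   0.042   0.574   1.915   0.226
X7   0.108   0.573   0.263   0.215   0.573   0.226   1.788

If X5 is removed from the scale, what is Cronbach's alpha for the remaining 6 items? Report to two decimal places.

Remaining items: X1, X2, X3, X4, X6, X7 (k = 6).
sum of item variances = 0.964 + 1.977 + 1.051 + 1.716 + 1.915 + 1.788 = 9.411
total variance = 9.411 + 2 × 3.345 = 16.101
α (item deleted) = (6/5)·(1 − 9.411/16.101) = 0.50

Cronbach's alpha = 0.50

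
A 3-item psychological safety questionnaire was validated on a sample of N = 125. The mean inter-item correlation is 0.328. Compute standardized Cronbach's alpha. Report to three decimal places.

α = 0.594

Standardized α = k·r̄ / (1 + (k−1)·r̄) = 3 × 0.328 / (1 + 2 × 0.328)
  = 0.9840 / 1.6560 = 0.594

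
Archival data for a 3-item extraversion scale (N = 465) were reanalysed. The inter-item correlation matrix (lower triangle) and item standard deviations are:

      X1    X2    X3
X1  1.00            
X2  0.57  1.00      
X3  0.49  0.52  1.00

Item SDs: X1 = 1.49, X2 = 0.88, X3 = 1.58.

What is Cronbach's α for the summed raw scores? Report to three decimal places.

α = 0.733

Σσ²ᵢ = 1.49² + 0.88² + 1.58² = 5.4909
Covariances σ_ij = r_ij · s_i · s_j:
  σ(X1,X2) = 0.57 × 1.49 × 0.88 = 0.7474
  σ(X1,X3) = 0.49 × 1.49 × 1.58 = 1.1536
  σ(X2,X3) = 0.52 × 0.88 × 1.58 = 0.7230
σ²_T = Σσ²ᵢ + 2·Σσ_ij = 5.4909 + 2 × 2.6240 = 10.7389
α = (3/2)·(1 − 5.4909/10.7389) = 0.733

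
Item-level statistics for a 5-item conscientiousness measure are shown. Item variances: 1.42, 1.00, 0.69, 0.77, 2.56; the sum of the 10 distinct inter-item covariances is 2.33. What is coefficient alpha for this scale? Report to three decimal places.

ΣVar(i) = 1.42 + 1.00 + 0.69 + 0.77 + 2.56 = 6.44
Sum of distinct covariances = 2.33
Var(T) = ΣVar(i) + 2·Σcov = 6.44 + 2 × 2.33 = 11.10
α = (5/4)·(1 − 6.44/11.10) = 0.525

coefficient alpha = 0.525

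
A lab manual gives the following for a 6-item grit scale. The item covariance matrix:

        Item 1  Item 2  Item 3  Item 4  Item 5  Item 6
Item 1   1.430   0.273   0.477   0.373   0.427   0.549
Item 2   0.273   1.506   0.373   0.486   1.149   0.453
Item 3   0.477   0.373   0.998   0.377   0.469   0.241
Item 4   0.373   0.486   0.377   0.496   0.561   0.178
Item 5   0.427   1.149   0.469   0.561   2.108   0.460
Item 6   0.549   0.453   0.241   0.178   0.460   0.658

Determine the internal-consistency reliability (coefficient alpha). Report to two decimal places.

sum of item variances = 1.430 + 1.506 + 0.998 + 0.496 + 2.108 + 0.658 = 7.196
Sum of the distinct covariances = 6.846
σ²_total = 7.196 + 2 × 6.846 = 20.888
α = (k/(k−1))·(1 − sum of item variances/σ²_total) = (6/5)·(1 − 7.196/20.888) = 0.79

α = 0.79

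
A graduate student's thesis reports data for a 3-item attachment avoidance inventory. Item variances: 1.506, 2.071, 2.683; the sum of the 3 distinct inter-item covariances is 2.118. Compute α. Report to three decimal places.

α = 0.605

Σσᵢ² = 1.506 + 2.071 + 2.683 = 6.260
Sum of distinct covariances = 2.118
σ²_T = Σσᵢ² + 2·Σcov = 6.260 + 2 × 2.118 = 10.496
α = (3/2)·(1 − 6.260/10.496) = 0.605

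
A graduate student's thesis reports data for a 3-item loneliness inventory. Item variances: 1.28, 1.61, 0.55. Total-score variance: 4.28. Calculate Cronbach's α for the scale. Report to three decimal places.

Cronbach's α = 0.294

Σσ²ᵢ = 1.28 + 1.61 + 0.55 = 3.44
α = (k/(k−1))·(1 − Σσ²ᵢ/total variance) = (3/2)·(1 − 3.44/4.28) = 0.294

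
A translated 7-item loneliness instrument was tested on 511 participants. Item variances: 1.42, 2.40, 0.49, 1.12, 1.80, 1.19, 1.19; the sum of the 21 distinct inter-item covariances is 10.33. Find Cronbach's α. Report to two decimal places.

α = 0.80

Σσ²ᵢ = 1.42 + 2.40 + 0.49 + 1.12 + 1.80 + 1.19 + 1.19 = 9.61
Sum of distinct covariances = 10.33
total variance = Σσ²ᵢ + 2·Σcov = 9.61 + 2 × 10.33 = 30.27
α = (7/6)·(1 − 9.61/30.27) = 0.80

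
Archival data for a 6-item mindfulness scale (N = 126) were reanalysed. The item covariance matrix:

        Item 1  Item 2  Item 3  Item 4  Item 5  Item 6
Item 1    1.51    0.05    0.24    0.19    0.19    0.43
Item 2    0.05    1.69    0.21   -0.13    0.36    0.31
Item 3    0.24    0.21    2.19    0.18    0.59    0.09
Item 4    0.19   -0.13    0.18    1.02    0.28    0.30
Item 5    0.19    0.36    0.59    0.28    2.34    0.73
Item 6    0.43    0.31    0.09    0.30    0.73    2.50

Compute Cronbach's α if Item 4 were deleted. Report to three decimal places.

Remaining items: Item 1, Item 2, Item 3, Item 5, Item 6 (k = 5).
sum of item variances = 1.51 + 1.69 + 2.19 + 2.34 + 2.50 = 10.23
Var(T) = 10.23 + 2 × 3.20 = 16.63
α (item deleted) = (5/4)·(1 − 10.23/16.63) = 0.481

Cronbach's α = 0.481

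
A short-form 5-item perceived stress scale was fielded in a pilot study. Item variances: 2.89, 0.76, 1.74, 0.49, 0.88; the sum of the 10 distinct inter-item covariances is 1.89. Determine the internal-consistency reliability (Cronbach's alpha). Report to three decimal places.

Cronbach's alpha = 0.448

Σσᵢ² = 2.89 + 0.76 + 1.74 + 0.49 + 0.88 = 6.76
Sum of distinct covariances = 1.89
Var(T) = Σσᵢ² + 2·Σcov = 6.76 + 2 × 1.89 = 10.54
α = (5/4)·(1 − 6.76/10.54) = 0.448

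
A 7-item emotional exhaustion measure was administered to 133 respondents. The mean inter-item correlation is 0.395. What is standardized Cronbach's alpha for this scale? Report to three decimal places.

α = 0.820

Standardized α = k·r̄ / (1 + (k−1)·r̄) = 7 × 0.395 / (1 + 6 × 0.395)
  = 2.7650 / 3.3700 = 0.820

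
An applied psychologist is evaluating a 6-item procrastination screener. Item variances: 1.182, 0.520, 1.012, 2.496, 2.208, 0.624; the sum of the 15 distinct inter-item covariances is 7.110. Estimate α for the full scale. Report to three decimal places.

α = 0.767

Σσᵢ² = 1.182 + 0.520 + 1.012 + 2.496 + 2.208 + 0.624 = 8.042
Sum of distinct covariances = 7.110
σ²_total = Σσᵢ² + 2·Σcov = 8.042 + 2 × 7.110 = 22.262
α = (6/5)·(1 − 8.042/22.262) = 0.767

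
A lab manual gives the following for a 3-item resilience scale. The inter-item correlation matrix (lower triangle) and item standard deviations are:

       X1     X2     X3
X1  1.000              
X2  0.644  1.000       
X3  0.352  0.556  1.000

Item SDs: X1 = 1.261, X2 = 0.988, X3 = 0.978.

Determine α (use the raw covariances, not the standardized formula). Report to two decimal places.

Σσ²ᵢ = 1.261² + 0.988² + 0.978² = 3.5227
Covariances σ_ij = r_ij · s_i · s_j:
  σ(X1,X2) = 0.644 × 1.261 × 0.988 = 0.8023
  σ(X1,X3) = 0.352 × 1.261 × 0.978 = 0.4341
  σ(X2,X3) = 0.556 × 0.988 × 0.978 = 0.5372
σ²_T = Σσ²ᵢ + 2·Σσ_ij = 3.5227 + 2 × 1.7736 = 7.0699
α = (3/2)·(1 − 3.5227/7.0699) = 0.75

α = 0.75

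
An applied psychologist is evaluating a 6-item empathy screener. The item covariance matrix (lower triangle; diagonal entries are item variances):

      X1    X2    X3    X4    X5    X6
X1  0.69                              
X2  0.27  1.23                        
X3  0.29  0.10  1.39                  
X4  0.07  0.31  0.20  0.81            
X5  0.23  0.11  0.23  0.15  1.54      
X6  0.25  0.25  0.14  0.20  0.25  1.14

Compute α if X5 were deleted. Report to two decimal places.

Remaining items: X1, X2, X3, X4, X6 (k = 5).
sum of item variances = 0.69 + 1.23 + 1.39 + 0.81 + 1.14 = 5.26
σ²_T = 5.26 + 2 × 2.08 = 9.42
α (item deleted) = (5/4)·(1 − 5.26/9.42) = 0.55

α = 0.55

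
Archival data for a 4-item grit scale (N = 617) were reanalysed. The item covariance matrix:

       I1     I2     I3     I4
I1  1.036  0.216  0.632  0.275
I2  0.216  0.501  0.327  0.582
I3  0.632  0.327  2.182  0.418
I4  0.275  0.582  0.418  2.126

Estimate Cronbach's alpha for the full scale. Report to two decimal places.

α = 0.61

Σσᵢ² = 1.036 + 0.501 + 2.182 + 2.126 = 5.845
Σ_{i<j} σ_ij = 2.450
total variance = 5.845 + 2 × 2.450 = 10.745
α = (k/(k−1))·(1 − Σσᵢ²/total variance) = (4/3)·(1 − 5.845/10.745) = 0.61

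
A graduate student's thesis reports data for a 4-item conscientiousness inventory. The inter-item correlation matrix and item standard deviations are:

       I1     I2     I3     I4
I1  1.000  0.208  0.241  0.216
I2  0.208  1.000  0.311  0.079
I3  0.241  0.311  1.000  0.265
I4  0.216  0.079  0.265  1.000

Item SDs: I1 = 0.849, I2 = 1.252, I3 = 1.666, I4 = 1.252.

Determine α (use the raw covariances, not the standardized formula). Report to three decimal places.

α = 0.520

Σσ²ᵢ = 0.849² + 1.252² + 1.666² + 1.252² = 6.6314
Covariances σ_ij = r_ij · s_i · s_j:
  σ(I1,I2) = 0.208 × 0.849 × 1.252 = 0.2211
  σ(I1,I3) = 0.241 × 0.849 × 1.666 = 0.3409
  σ(I1,I4) = 0.216 × 0.849 × 1.252 = 0.2296
  σ(I2,I3) = 0.311 × 1.252 × 1.666 = 0.6487
  σ(I2,I4) = 0.079 × 1.252 × 1.252 = 0.1238
  σ(I3,I4) = 0.265 × 1.666 × 1.252 = 0.5527
σ²_T = Σσ²ᵢ + 2·Σσ_ij = 6.6314 + 2 × 2.1168 = 10.8650
α = (4/3)·(1 − 6.6314/10.8650) = 0.520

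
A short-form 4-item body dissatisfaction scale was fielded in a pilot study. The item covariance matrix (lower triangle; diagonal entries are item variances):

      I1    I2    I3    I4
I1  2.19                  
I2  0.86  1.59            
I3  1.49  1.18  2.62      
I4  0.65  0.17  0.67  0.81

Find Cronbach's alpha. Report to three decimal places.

α = 0.776

ΣVar(i) = 2.19 + 1.59 + 2.62 + 0.81 = 7.21
Σ_{i<j} σ_ij = 5.02
σ²_total = 7.21 + 2 × 5.02 = 17.25
α = (k/(k−1))·(1 − ΣVar(i)/σ²_total) = (4/3)·(1 − 7.21/17.25) = 0.776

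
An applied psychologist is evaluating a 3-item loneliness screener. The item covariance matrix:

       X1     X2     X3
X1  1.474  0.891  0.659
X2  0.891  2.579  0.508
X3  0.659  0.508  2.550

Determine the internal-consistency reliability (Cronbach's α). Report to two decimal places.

Cronbach's α = 0.58

sum of item variances = 1.474 + 2.579 + 2.550 = 6.603
Sum of off-diagonal covariances = 2.058
σ²_total = 6.603 + 2 × 2.058 = 10.719
α = (k/(k−1))·(1 − sum of item variances/σ²_total) = (3/2)·(1 − 6.603/10.719) = 0.58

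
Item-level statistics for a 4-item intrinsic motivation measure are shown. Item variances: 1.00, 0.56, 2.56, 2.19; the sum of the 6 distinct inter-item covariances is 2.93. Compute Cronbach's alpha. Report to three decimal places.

ΣVar(i) = 1.00 + 0.56 + 2.56 + 2.19 = 6.31
Sum of distinct covariances = 2.93
σ²_T = ΣVar(i) + 2·Σcov = 6.31 + 2 × 2.93 = 12.17
α = (4/3)·(1 − 6.31/12.17) = 0.642

Cronbach's alpha = 0.642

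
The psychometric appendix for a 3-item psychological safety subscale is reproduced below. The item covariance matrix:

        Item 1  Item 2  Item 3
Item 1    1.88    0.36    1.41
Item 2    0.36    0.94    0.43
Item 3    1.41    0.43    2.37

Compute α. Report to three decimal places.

α = 0.688

sum of item variances = 1.88 + 0.94 + 2.37 = 5.19
Sum of the distinct covariances = 2.20
σ²_total = 5.19 + 2 × 2.20 = 9.59
α = (k/(k−1))·(1 − sum of item variances/σ²_total) = (3/2)·(1 − 5.19/9.59) = 0.688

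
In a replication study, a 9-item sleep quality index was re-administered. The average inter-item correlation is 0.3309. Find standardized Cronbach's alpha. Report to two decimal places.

standardized Cronbach's alpha = 0.82

Standardized α = k·r̄ / (1 + (k−1)·r̄) = 9 × 0.3309 / (1 + 8 × 0.3309)
  = 2.9781 / 3.6472 = 0.82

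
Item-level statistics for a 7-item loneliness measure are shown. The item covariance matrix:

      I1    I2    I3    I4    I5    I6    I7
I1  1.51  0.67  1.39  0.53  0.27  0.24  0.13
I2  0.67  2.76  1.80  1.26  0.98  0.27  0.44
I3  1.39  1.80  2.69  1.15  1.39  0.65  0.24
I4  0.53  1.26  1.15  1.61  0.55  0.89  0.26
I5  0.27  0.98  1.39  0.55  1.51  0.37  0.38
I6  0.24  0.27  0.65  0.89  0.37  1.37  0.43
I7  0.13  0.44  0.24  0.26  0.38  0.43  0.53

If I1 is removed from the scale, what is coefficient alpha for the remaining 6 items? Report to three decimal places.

α = 0.814

Remaining items: I2, I3, I4, I5, I6, I7 (k = 6).
ΣVar(i) = 2.76 + 2.69 + 1.61 + 1.51 + 1.37 + 0.53 = 10.47
Var(T) = 10.47 + 2 × 11.06 = 32.59
α (item deleted) = (6/5)·(1 − 10.47/32.59) = 0.814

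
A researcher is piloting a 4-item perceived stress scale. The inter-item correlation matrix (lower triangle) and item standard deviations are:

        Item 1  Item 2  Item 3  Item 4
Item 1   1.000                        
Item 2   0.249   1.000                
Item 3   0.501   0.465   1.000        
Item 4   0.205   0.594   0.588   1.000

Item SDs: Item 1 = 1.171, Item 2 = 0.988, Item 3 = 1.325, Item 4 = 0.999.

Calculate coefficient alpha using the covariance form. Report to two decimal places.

coefficient alpha = 0.75

Σσ²ᵢ = 1.171² + 0.988² + 1.325² + 0.999² = 5.1010
Covariances σ_ij = r_ij · s_i · s_j:
  σ(Item 1,Item 2) = 0.249 × 1.171 × 0.988 = 0.2881
  σ(Item 1,Item 3) = 0.501 × 1.171 × 1.325 = 0.7773
  σ(Item 1,Item 4) = 0.205 × 1.171 × 0.999 = 0.2398
  σ(Item 2,Item 3) = 0.465 × 0.988 × 1.325 = 0.6087
  σ(Item 2,Item 4) = 0.594 × 0.988 × 0.999 = 0.5863
  σ(Item 3,Item 4) = 0.588 × 1.325 × 0.999 = 0.7783
σ²_T = Σσ²ᵢ + 2·Σσ_ij = 5.1010 + 2 × 3.2785 = 11.6580
α = (4/3)·(1 − 5.1010/11.6580) = 0.75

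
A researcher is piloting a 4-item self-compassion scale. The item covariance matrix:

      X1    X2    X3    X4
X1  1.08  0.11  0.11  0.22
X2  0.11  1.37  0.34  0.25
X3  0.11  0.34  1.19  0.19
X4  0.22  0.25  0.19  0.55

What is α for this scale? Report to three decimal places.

ΣVar(i) = 1.08 + 1.37 + 1.19 + 0.55 = 4.19
Σ_{i<j} σ_ij = 1.22
total variance = 4.19 + 2 × 1.22 = 6.63
α = (k/(k−1))·(1 − ΣVar(i)/total variance) = (4/3)·(1 − 4.19/6.63) = 0.491

α = 0.491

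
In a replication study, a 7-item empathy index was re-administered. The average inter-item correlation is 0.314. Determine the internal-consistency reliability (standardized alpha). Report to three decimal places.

α = 0.762

Standardized α = k·r̄ / (1 + (k−1)·r̄) = 7 × 0.314 / (1 + 6 × 0.314)
  = 2.1980 / 2.8840 = 0.762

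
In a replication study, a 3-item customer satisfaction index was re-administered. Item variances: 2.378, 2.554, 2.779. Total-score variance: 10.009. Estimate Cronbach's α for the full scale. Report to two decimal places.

Cronbach's α = 0.34

ΣVar(i) = 2.378 + 2.554 + 2.779 = 7.711
α = (k/(k−1))·(1 − ΣVar(i)/Var(T)) = (3/2)·(1 − 7.711/10.009) = 0.34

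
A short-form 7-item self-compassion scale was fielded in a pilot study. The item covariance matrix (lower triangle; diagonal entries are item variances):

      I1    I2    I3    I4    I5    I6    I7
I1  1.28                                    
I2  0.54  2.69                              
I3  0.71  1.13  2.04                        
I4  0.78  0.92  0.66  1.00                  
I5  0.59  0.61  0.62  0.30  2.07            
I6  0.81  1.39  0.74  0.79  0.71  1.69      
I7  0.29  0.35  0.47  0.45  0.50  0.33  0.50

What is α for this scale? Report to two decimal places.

sum of item variances = 1.28 + 2.69 + 2.04 + 1.00 + 2.07 + 1.69 + 0.50 = 11.27
Sum of off-diagonal covariances = 13.69
total variance = 11.27 + 2 × 13.69 = 38.65
α = (k/(k−1))·(1 − sum of item variances/total variance) = (7/6)·(1 − 11.27/38.65) = 0.83

α = 0.83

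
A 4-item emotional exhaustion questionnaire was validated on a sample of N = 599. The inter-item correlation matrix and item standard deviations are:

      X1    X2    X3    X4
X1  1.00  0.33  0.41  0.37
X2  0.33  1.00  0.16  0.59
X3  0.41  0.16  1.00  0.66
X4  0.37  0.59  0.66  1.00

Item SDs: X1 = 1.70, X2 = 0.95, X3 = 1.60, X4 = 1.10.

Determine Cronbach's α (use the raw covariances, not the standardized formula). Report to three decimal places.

Σσ²ᵢ = 1.70² + 0.95² + 1.60² + 1.10² = 7.5625
Covariances σ_ij = r_ij · s_i · s_j:
  σ(X1,X2) = 0.33 × 1.70 × 0.95 = 0.5330
  σ(X1,X3) = 0.41 × 1.70 × 1.60 = 1.1152
  σ(X1,X4) = 0.37 × 1.70 × 1.10 = 0.6919
  σ(X2,X3) = 0.16 × 0.95 × 1.60 = 0.2432
  σ(X2,X4) = 0.59 × 0.95 × 1.10 = 0.6166
  σ(X3,X4) = 0.66 × 1.60 × 1.10 = 1.1616
σ²_T = Σσ²ᵢ + 2·Σσ_ij = 7.5625 + 2 × 4.3615 = 16.2855
α = (4/3)·(1 − 7.5625/16.2855) = 0.714

α = 0.714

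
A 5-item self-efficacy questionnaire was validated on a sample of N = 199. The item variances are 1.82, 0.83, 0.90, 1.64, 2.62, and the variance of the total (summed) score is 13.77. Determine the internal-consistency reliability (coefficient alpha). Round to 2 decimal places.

α = 0.54

Σσ²ᵢ = 1.82 + 0.83 + 0.90 + 1.64 + 2.62 = 7.81
α = (k/(k−1))·(1 − Σσ²ᵢ/σ²_T) = (5/4)·(1 − 7.81/13.77) = 0.54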